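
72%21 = 9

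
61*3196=194956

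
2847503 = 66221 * 43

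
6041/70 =863/10 = 86.30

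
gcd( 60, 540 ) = 60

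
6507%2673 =1161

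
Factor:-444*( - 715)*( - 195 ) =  - 61904700 = -2^2*3^2*5^2*11^1*13^2*37^1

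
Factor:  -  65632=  - 2^5*7^1 * 293^1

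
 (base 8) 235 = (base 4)2131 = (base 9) 184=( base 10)157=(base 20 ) 7H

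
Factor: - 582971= -582971^1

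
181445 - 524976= - 343531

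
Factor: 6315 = 3^1*5^1*421^1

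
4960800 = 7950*624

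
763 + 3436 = 4199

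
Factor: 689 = 13^1*53^1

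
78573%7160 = 6973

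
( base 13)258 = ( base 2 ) 110011011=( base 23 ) HK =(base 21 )jc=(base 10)411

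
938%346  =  246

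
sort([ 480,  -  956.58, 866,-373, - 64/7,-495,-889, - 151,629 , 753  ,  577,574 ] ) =[ - 956.58,-889, - 495 , -373,-151, - 64/7,480, 574,577, 629,753, 866 ] 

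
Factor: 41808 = 2^4 *3^1*13^1*67^1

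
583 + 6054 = 6637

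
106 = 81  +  25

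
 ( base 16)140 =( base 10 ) 320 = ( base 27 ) BN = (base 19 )GG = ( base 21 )f5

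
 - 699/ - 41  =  699/41 = 17.05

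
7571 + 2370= 9941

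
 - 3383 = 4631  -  8014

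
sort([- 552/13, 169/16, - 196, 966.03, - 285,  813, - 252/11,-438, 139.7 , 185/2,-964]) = [ - 964,-438 , - 285,-196,  -  552/13 , -252/11,  169/16, 185/2, 139.7,  813, 966.03] 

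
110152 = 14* 7868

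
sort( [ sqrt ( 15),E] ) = [ E, sqrt(15)]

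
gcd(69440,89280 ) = 9920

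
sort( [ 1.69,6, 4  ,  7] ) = [ 1.69, 4, 6,7] 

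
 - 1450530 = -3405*426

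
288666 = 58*4977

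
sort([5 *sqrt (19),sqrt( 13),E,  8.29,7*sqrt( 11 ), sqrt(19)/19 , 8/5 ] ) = [sqrt( 19)/19,  8/5,  E,sqrt( 13), 8.29, 5*sqrt ( 19),7*sqrt(11) ]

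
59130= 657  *90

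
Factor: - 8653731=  - 3^1*17^1 * 169681^1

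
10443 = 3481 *3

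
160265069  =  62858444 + 97406625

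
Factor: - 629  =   - 17^1*37^1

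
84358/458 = 42179/229= 184.19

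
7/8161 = 7/8161 =0.00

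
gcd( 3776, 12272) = 944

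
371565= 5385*69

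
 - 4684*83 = -388772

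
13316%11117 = 2199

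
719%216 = 71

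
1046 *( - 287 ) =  - 300202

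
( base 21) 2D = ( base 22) 2B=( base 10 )55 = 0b110111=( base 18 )31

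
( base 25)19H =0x363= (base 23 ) 1EG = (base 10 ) 867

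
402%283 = 119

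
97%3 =1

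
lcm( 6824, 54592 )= 54592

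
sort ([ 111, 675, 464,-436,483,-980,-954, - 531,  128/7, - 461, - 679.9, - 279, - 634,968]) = [-980,  -  954, - 679.9, - 634, - 531 , - 461, - 436,-279,128/7,111,  464,483, 675,968 ] 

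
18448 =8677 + 9771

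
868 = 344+524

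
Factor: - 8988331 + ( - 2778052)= - 11766383  =  - 11766383^1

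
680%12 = 8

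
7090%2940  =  1210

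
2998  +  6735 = 9733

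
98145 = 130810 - 32665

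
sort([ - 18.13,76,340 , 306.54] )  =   [ - 18.13, 76,  306.54,340]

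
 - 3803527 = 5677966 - 9481493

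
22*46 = 1012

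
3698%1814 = 70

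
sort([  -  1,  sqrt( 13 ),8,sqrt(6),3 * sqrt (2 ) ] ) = [ - 1, sqrt( 6 ),sqrt ( 13),3*sqrt (2 ),8 ] 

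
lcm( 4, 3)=12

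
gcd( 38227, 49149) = 5461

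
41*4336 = 177776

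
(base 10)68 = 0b1000100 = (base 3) 2112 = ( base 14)4c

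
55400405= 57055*971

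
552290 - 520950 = 31340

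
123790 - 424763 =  - 300973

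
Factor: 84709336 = 2^3*10588667^1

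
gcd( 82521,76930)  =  1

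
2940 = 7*420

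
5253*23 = 120819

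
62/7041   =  62/7041 = 0.01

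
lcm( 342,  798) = 2394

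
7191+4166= 11357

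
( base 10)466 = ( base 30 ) fg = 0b111010010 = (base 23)k6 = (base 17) 1a7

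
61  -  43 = 18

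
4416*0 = 0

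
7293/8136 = 2431/2712= 0.90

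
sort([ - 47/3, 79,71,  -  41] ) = [-41, - 47/3,71,79]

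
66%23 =20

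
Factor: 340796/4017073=2^2*31^( - 1 ) * 101^( - 1 )* 1283^( - 1 ) * 85199^1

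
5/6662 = 5/6662 = 0.00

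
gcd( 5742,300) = 6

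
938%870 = 68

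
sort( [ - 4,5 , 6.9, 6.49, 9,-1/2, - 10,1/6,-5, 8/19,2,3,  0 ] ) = [  -  10,-5,  -  4, - 1/2,0,1/6 , 8/19,2,3,5,6.49, 6.9,9] 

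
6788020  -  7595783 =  - 807763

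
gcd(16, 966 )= 2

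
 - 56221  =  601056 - 657277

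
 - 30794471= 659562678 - 690357149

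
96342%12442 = 9248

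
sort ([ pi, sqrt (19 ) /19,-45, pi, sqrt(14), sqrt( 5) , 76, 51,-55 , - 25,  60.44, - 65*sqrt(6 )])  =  [ -65*sqrt(6), - 55,  -  45, - 25, sqrt (19 )/19,sqrt (5), pi,pi, sqrt( 14 ),51, 60.44, 76]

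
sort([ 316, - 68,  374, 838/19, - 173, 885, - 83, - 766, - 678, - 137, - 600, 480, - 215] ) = [ -766,  -  678, - 600, - 215, - 173, - 137, - 83, - 68,838/19,316,374, 480, 885] 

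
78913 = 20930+57983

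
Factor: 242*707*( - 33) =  - 5646102 = - 2^1*3^1*7^1*11^3 *101^1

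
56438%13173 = 3746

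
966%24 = 6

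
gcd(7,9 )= 1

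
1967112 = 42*46836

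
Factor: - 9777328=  - 2^4*11^1 * 73^1*761^1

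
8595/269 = 31 + 256/269=31.95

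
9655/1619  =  5 + 1560/1619 = 5.96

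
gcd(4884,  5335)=11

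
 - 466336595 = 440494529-906831124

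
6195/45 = 413/3= 137.67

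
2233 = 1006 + 1227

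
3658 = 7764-4106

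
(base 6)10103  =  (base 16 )537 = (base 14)6B5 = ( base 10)1335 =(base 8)2467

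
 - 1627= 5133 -6760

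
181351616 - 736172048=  - 554820432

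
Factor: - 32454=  - 2^1*3^3*601^1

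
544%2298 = 544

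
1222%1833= 1222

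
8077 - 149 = 7928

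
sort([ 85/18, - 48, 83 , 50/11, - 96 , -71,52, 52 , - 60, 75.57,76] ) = [ - 96, - 71, - 60, -48, 50/11,85/18 , 52, 52,75.57 , 76, 83]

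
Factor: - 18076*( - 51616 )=2^7*1613^1 * 4519^1 = 933010816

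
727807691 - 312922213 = 414885478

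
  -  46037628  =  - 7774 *5922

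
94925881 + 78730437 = 173656318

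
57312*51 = 2922912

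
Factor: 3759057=3^2 * 17^1*79^1*311^1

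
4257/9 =473  =  473.00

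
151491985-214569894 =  - 63077909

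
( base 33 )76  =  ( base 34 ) 6X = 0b11101101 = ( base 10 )237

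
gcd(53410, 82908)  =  98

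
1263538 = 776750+486788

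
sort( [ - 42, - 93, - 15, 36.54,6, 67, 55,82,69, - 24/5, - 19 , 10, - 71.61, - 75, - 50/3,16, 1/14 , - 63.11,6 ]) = [ - 93,  -  75, - 71.61, - 63.11, - 42, - 19, - 50/3, - 15,-24/5, 1/14,  6,6,10, 16,36.54, 55, 67, 69,82]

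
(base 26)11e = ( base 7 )2042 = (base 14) 392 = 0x2cc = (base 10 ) 716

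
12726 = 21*606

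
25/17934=25/17934 = 0.00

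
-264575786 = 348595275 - 613171061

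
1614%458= 240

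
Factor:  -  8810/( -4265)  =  2^1*853^( - 1)*881^1 = 1762/853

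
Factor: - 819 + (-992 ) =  - 1811 = - 1811^1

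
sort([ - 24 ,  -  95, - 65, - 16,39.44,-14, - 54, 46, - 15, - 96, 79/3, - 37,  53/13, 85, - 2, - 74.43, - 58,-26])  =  [ - 96, - 95, - 74.43,  -  65, - 58,-54, - 37, - 26,-24,-16,-15, - 14, - 2,  53/13,79/3  ,  39.44,46, 85] 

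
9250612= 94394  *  98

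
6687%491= 304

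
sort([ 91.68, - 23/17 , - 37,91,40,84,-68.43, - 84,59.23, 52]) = [ - 84, - 68.43, - 37, - 23/17, 40,52,59.23, 84, 91,91.68]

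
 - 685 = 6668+-7353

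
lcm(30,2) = 30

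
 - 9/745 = - 1 + 736/745 = - 0.01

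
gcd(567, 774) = 9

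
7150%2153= 691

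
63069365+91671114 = 154740479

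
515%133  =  116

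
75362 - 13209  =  62153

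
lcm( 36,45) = 180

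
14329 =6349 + 7980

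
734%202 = 128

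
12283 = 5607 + 6676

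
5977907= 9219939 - 3242032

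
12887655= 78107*165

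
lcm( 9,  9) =9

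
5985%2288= 1409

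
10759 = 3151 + 7608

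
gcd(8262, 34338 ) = 6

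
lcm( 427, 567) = 34587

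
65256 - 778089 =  - 712833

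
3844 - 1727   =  2117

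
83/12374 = 83/12374=0.01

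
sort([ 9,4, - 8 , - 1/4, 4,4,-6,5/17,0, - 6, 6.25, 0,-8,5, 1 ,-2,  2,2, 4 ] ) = [  -  8,-8,-6, - 6,-2, - 1/4,0, 0,  5/17, 1, 2,2, 4, 4, 4, 4, 5, 6.25, 9]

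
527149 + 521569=1048718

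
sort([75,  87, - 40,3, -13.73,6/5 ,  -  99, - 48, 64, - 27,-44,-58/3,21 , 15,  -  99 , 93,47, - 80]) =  [ -99,-99,-80, - 48, - 44, - 40,  -  27, - 58/3, - 13.73 , 6/5,3, 15,21,47, 64,75,  87,  93 ]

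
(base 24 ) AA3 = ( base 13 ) 296A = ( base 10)6003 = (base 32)5rj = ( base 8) 13563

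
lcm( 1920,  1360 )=32640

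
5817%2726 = 365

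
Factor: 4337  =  4337^1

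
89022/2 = 44511 = 44511.00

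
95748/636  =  150 + 29/53=150.55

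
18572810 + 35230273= 53803083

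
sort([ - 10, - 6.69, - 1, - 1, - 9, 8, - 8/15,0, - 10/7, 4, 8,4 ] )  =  [ - 10, -9, - 6.69, - 10/7, - 1,-1, - 8/15  ,  0,4, 4,8, 8 ] 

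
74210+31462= 105672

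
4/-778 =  - 2/389 = - 0.01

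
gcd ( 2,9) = 1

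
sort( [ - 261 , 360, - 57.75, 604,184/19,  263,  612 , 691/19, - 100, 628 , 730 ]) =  [-261, - 100, - 57.75, 184/19,691/19, 263,360, 604, 612,628,730]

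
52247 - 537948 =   -  485701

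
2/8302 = 1/4151  =  0.00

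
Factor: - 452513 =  - 149^1* 3037^1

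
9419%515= 149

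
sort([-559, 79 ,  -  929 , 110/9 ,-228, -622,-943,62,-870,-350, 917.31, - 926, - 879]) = [-943, - 929,-926, -879,-870, - 622, - 559,-350,  -  228, 110/9, 62, 79 , 917.31 ] 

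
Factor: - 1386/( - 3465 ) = 2^1*5^ ( - 1)=2/5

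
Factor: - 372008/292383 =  - 584/459 = -2^3*3^ ( - 3)*17^( - 1)* 73^1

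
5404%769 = 21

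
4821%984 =885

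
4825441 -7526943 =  - 2701502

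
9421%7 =6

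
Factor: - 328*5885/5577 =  - 2^3 * 3^( - 1 )*5^1*13^( - 2)*41^1* 107^1 = -175480/507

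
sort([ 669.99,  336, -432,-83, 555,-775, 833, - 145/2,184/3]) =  [ - 775, - 432,-83, - 145/2 , 184/3, 336,555,669.99 , 833 ] 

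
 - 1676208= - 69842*24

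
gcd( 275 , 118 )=1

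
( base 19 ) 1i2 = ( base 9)863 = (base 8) 1301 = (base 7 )2025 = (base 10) 705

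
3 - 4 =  - 1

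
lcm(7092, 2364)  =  7092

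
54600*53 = 2893800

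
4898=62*79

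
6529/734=6529/734=8.90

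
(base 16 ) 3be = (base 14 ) 4c6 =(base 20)27I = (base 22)1LC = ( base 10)958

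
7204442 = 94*76643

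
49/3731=7/533 = 0.01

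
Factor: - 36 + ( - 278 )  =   - 2^1*157^1= -314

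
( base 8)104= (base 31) 26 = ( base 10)68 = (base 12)58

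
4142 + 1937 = 6079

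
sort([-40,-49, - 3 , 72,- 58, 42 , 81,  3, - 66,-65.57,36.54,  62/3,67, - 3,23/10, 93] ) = [ - 66, - 65.57, - 58, - 49,-40,- 3, - 3,23/10,3,62/3, 36.54,42,67,72 , 81,93 ]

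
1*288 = 288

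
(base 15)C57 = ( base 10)2782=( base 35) 29H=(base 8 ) 5336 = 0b101011011110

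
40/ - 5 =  - 8/1=-  8.00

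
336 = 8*42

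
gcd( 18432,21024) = 288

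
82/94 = 41/47 =0.87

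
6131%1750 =881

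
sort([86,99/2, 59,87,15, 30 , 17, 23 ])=[ 15, 17,23, 30,99/2,59,  86,87] 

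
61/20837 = 61/20837 = 0.00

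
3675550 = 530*6935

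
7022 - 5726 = 1296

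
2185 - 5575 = -3390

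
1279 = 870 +409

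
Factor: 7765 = 5^1*1553^1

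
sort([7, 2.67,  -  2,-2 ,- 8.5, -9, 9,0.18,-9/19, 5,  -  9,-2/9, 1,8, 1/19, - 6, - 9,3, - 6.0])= [ - 9, - 9 ,-9,-8.5, - 6, - 6.0, - 2, - 2, - 9/19, - 2/9,  1/19, 0.18 , 1,  2.67,3, 5,7, 8,9]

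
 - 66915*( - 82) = 5487030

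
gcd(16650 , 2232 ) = 18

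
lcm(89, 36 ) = 3204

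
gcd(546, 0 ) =546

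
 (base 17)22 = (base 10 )36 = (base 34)12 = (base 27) 19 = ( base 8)44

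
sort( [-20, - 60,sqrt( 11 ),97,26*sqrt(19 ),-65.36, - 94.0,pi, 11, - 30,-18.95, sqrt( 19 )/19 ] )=[ - 94.0, - 65.36, - 60 , - 30, - 20,-18.95,sqrt( 19)/19, pi,sqrt( 11),11,97,26*sqrt(19)]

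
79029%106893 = 79029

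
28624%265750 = 28624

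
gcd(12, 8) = 4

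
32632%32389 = 243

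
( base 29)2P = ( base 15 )58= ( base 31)2l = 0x53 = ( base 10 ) 83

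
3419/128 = 3419/128= 26.71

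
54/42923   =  54/42923 = 0.00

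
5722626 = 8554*669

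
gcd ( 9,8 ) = 1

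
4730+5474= 10204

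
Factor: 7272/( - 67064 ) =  - 9/83=- 3^2*83^(- 1) 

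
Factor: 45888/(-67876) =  - 2^4*3^1*71^(-1 ) = - 48/71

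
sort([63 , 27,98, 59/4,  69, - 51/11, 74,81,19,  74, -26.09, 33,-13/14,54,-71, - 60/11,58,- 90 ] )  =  [-90 , - 71,-26.09, - 60/11,-51/11, - 13/14, 59/4,19, 27, 33,54,58, 63, 69, 74, 74,81,98 ]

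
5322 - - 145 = 5467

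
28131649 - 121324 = 28010325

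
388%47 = 12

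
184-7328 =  - 7144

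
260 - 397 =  - 137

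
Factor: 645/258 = 5/2 = 2^( - 1) * 5^1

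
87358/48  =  1819 + 23/24  =  1819.96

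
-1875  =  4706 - 6581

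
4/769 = 4/769 = 0.01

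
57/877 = 57/877  =  0.06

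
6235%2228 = 1779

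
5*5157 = 25785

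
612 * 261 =159732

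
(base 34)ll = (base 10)735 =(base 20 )1gf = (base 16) 2df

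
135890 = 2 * 67945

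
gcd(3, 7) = 1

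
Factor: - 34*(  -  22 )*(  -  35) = -2^2 * 5^1*7^1 * 11^1*17^1 = -26180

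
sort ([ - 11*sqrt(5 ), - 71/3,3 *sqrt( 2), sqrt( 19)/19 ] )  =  [ - 11 * sqrt (5),-71/3,sqrt( 19)/19, 3*sqrt( 2)]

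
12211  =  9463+2748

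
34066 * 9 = 306594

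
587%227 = 133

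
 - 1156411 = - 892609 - 263802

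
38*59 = 2242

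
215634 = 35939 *6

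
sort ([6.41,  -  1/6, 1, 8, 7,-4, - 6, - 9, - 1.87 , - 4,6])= [ -9, - 6,  -  4,-4, -1.87,- 1/6 , 1, 6,6.41,7,8 ]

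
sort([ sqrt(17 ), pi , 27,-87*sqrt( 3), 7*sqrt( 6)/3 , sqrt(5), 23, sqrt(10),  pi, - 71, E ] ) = [-87*sqrt(3)  , -71 , sqrt( 5 ),  E, pi, pi,sqrt(10),sqrt( 17), 7 * sqrt(6)/3,23, 27 ] 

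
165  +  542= 707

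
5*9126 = 45630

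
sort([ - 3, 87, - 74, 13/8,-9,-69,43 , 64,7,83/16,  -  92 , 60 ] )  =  [ - 92, - 74,- 69, - 9,-3, 13/8,83/16, 7, 43 , 60, 64, 87 ] 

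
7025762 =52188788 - 45163026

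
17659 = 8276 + 9383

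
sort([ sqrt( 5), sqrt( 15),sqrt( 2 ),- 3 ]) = [ - 3,sqrt(  2) , sqrt(5), sqrt(15)]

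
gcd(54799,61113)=1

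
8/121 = 8/121 = 0.07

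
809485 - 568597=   240888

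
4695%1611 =1473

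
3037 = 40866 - 37829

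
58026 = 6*9671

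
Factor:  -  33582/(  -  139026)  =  17^ ( - 1 ) * 47^( -1 )*193^1 = 193/799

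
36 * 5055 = 181980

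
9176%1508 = 128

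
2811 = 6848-4037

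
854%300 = 254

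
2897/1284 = 2897/1284 = 2.26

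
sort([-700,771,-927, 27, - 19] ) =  [ - 927, - 700, - 19,27, 771]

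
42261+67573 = 109834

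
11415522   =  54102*211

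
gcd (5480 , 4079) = 1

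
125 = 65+60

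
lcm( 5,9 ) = 45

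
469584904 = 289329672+180255232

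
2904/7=2904/7 = 414.86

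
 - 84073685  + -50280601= - 134354286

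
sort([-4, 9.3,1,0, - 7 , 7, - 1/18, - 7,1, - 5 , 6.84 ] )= [ - 7, - 7, - 5 ,  -  4, -1/18, 0,  1 , 1, 6.84 , 7, 9.3 ]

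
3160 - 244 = 2916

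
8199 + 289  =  8488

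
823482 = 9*91498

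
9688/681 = 14 + 154/681 =14.23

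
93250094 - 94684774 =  - 1434680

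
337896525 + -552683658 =- 214787133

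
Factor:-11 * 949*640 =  - 2^7*5^1*11^1 * 13^1*73^1 = - 6680960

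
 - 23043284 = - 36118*638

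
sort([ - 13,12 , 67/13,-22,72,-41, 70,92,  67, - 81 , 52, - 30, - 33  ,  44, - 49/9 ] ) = [ -81, - 41, - 33, - 30, - 22, - 13,  -  49/9,67/13,12, 44,52,67, 70,72,92] 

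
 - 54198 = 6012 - 60210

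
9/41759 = 9/41759 = 0.00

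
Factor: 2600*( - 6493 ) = - 16881800 = - 2^3*5^2 * 13^1*43^1  *  151^1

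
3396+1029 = 4425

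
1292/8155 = 1292/8155 = 0.16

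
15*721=10815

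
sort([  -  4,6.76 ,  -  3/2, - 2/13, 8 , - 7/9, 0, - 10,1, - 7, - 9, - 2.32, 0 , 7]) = [ - 10, - 9, - 7,-4, - 2.32, - 3/2,  -  7/9, - 2/13, 0, 0, 1,  6.76, 7,8]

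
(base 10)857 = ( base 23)1E6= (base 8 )1531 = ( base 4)31121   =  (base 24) 1bh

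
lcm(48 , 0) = 0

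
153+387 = 540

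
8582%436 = 298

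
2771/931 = 2771/931 = 2.98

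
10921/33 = 330+31/33 =330.94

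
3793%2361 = 1432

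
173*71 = 12283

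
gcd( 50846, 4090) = 2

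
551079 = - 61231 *( - 9 )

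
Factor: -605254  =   - 2^1 * 13^1*23279^1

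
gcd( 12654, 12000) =6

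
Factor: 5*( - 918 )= - 4590 = - 2^1*3^3 * 5^1*17^1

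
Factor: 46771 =46771^1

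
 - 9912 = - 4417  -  5495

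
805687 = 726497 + 79190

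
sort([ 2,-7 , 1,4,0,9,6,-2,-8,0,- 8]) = [-8, - 8, - 7,-2,0, 0,1, 2,4,6,9 ] 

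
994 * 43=42742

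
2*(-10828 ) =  - 21656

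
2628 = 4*657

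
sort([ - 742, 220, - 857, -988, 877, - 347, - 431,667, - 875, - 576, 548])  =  [ - 988, - 875, - 857, -742, - 576, - 431,-347, 220,548, 667, 877]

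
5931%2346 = 1239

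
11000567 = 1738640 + 9261927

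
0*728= 0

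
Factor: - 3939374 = - 2^1*859^1*2293^1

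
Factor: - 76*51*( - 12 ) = 46512= 2^4*3^2*17^1*19^1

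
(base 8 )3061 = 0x631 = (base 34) 1CL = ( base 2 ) 11000110001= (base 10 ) 1585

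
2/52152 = 1/26076 = 0.00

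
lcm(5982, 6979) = 41874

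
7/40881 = 7/40881 = 0.00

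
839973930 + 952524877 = 1792498807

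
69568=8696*8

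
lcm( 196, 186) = 18228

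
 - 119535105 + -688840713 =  - 808375818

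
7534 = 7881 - 347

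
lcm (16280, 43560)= 1611720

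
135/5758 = 135/5758  =  0.02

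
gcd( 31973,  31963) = 1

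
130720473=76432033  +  54288440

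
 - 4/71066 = - 1+ 35531/35533= - 0.00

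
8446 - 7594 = 852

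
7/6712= 7/6712 = 0.00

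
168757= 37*4561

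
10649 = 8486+2163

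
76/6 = 38/3=12.67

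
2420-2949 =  - 529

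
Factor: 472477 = 472477^1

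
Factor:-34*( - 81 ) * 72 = 198288 = 2^4*3^6 * 17^1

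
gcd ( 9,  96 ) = 3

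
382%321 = 61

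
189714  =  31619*6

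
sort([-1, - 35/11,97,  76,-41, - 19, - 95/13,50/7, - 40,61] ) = [-41,- 40, - 19,  -  95/13, - 35/11,-1, 50/7,61, 76, 97] 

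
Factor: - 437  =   - 19^1*23^1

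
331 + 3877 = 4208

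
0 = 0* 8581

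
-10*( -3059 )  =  30590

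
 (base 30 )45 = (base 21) 5K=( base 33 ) 3Q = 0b1111101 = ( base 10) 125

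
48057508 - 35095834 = 12961674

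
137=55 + 82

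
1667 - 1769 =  - 102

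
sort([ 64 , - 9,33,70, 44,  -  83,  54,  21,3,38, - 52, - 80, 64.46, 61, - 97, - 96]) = [ - 97, - 96,- 83, - 80, - 52, - 9,3,21,33,38,44 , 54 , 61,64,64.46,70]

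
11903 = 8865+3038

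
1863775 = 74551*25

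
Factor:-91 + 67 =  - 24 = -  2^3* 3^1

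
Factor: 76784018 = 2^1 * 1451^1* 26459^1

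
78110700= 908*86025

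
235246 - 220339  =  14907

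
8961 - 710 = 8251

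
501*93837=47012337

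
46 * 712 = 32752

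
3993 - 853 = 3140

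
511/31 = 16+15/31 = 16.48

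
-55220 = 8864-64084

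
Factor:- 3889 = -3889^1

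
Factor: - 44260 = - 2^2*5^1*2213^1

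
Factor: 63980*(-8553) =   -  2^2*3^1*5^1*7^1*457^1*2851^1 = - 547220940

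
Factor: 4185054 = 2^1*3^3*19^1*4079^1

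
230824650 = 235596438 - 4771788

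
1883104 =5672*332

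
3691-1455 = 2236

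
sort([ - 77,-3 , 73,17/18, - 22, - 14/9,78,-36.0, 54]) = [ - 77, - 36.0,  -  22, - 3,  -  14/9, 17/18,54,73,78 ] 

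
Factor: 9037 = 7^1*1291^1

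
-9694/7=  -1385+1/7 = -1384.86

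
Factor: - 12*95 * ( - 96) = 2^7*3^2*5^1*19^1 = 109440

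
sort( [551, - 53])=[ -53,551 ] 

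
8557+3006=11563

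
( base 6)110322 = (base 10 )9194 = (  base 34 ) 7we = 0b10001111101010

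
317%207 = 110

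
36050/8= 4506 + 1/4 = 4506.25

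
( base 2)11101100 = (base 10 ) 236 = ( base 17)DF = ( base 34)6W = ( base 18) D2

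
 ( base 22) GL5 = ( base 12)4903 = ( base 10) 8211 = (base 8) 20023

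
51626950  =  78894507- 27267557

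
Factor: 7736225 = 5^2* 7^1*44207^1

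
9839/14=9839/14 = 702.79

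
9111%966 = 417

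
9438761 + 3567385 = 13006146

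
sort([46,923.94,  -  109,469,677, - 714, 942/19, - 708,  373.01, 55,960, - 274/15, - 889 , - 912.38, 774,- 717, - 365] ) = [ - 912.38, - 889, - 717, - 714,- 708, - 365, - 109, - 274/15, 46, 942/19,55,373.01,469,677,774, 923.94,960] 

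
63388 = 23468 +39920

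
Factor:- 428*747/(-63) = 35524/7 = 2^2*7^( - 1)*  83^1*107^1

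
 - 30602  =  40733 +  - 71335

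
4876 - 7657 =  - 2781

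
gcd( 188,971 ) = 1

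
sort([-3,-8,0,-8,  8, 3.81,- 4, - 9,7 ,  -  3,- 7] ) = [ - 9, - 8,- 8, - 7,  -  4,- 3,-3,0,3.81,7,8] 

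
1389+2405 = 3794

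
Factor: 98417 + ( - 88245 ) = 10172 =2^2*2543^1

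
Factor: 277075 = 5^2*11083^1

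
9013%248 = 85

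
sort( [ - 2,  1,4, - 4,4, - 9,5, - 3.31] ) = [ - 9 , -4,- 3.31,-2 , 1, 4,  4, 5]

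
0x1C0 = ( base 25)hn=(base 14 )240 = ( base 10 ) 448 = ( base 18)16g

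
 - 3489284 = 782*(- 4462)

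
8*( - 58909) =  - 471272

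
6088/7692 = 1522/1923 = 0.79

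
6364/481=172/13 = 13.23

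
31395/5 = 6279  =  6279.00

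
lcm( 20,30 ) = 60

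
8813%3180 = 2453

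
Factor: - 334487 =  - 334487^1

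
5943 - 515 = 5428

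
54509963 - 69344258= - 14834295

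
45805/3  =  15268 + 1/3   =  15268.33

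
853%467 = 386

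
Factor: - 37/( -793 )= 13^( - 1)*37^1*61^(- 1)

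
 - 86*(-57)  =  4902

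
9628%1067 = 25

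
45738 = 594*77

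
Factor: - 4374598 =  - 2^1*19^2*73^1*83^1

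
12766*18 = 229788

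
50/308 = 25/154 = 0.16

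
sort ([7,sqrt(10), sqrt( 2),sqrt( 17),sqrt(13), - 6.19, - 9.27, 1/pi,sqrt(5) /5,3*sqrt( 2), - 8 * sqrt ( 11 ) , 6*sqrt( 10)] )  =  [ - 8*sqrt(11), - 9.27, - 6.19,1/pi, sqrt( 5)/5,sqrt(2), sqrt( 10 ), sqrt(13), sqrt(17 ),3*sqrt( 2),7,6 *sqrt(10)]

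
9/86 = 9/86 = 0.10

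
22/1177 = 2/107 = 0.02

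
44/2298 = 22/1149= 0.02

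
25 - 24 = 1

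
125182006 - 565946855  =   - 440764849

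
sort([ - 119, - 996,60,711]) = [ - 996, - 119,60, 711 ]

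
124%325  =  124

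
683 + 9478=10161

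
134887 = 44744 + 90143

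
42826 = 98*437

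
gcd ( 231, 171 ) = 3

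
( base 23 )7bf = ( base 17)DCA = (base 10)3971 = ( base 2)111110000011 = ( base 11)2A90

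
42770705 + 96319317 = 139090022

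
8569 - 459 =8110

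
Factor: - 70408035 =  - 3^5*5^1*167^1*347^1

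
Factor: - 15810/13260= - 31/26= -2^ (  -  1 )*13^( - 1 ) * 31^1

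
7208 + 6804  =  14012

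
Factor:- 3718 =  - 2^1* 11^1 *13^2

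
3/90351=1/30117 = 0.00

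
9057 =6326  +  2731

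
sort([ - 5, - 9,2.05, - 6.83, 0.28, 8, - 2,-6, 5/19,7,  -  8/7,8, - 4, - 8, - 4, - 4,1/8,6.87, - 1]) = [ -9, - 8, -6.83, - 6,-5, - 4,  -  4, - 4, - 2, - 8/7, - 1,1/8,5/19,0.28 , 2.05,6.87,  7, 8,8]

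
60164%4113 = 2582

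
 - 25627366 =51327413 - 76954779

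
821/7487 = 821/7487 = 0.11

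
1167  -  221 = 946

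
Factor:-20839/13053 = -3^(  -  1)*7^1*13^1 * 19^( - 1) = -  91/57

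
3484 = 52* 67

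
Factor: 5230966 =2^1*13^1*19^1*10589^1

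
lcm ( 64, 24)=192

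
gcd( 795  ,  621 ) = 3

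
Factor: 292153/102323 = 631/221 = 13^( - 1)*17^( - 1)*631^1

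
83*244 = 20252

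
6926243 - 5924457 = 1001786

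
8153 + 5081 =13234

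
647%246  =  155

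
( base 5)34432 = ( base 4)212330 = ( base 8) 4674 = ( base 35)217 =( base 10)2492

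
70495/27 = 2610 + 25/27 = 2610.93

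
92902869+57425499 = 150328368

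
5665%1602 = 859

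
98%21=14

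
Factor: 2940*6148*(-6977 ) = - 2^4  *3^1*5^1*7^2*29^1*53^1*6977^1 = -126110112240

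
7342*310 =2276020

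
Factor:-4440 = - 2^3*3^1*5^1*37^1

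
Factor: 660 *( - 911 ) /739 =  - 601260/739= -2^2*3^1*5^1 * 11^1 * 739^ (  -  1 )*911^1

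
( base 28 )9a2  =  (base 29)8l1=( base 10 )7338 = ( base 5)213323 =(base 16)1CAA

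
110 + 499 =609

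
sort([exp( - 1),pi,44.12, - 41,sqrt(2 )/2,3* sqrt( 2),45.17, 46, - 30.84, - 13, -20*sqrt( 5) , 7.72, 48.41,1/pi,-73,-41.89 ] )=[ - 73, - 20*sqrt(5),-41.89,-41, - 30.84, - 13,1/pi,  exp( - 1),sqrt(2)/2, pi,3*sqrt ( 2 ),7.72,44.12,45.17 , 46,48.41] 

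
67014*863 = 57833082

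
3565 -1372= 2193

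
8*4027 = 32216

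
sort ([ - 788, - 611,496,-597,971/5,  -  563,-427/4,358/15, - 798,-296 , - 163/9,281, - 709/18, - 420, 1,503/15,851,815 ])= [ - 798, - 788, - 611, - 597, - 563 ,-420, -296, - 427/4, - 709/18 ,-163/9,1, 358/15,503/15, 971/5 , 281,496,815 , 851 ]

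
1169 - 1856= - 687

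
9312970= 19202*485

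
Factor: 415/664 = 2^(  -  3) * 5^1 = 5/8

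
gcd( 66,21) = 3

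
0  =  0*51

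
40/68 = 10/17  =  0.59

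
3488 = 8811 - 5323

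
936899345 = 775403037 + 161496308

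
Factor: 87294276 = 2^2*3^2* 59^1*73^1*563^1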